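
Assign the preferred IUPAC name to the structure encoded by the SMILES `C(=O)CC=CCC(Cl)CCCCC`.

The longest carbon chain that includes the –CHO group and the multiple bond has 11 carbons, so the parent hydride is undecane.
An aldehyde (terminal –CHO) is the principal characteristic group, giving the suffix -al.
A C=C double bond in the chain gives the infix -ene-.
Choose the numbering such that the aldehyde carbon is C-1 by definition.
With this numbering: the double bond between C-3 and C-4; a chloro group at C-6.
Putting it together: 6-chloroundec-3-enal.

6-chloroundec-3-enal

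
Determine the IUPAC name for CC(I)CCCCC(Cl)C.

The parent chain contains 8 carbons (octane).
Choose the numbering such that the locant sets are identical either way, so the alphabetically earlier chloro substituent takes the lower locant (2 rather than 7).
With this numbering: a chloro group at C-2; an iodo group at C-7.
The substituents are ordered alphabetically, ignoring any di-/tri- multipliers.
Putting it together: 2-chloro-7-iodooctane.

2-chloro-7-iodooctane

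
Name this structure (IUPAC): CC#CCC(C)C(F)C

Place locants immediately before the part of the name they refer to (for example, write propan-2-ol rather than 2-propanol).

Counting along the main chain through the multiple bond gives 7 carbons: the parent is heptane.
There is one C≡C triple bond, indicated by the ending -yne.
Choose the numbering such that numbering from this end puts the triple bond at C-2 rather than C-5.
This places the triple bond between C-2 and C-3; a fluoro group at C-6; a methyl group at C-5.
The substituents are ordered alphabetically, ignoring any di-/tri- multipliers.
Putting it together: 6-fluoro-5-methylhept-2-yne.

6-fluoro-5-methylhept-2-yne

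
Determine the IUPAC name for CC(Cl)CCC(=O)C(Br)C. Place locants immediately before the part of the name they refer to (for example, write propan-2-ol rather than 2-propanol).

The longest chain bearing the carbonyl is 7 carbons long (heptane).
The highest-priority functional group is a ketone (C=O on an internal carbon), so the name ends in -one.
Choose the numbering such that numbering from this end puts the carbonyl group at C-3 rather than C-5.
That gives the carbonyl at C-3; a bromo group at C-2; a chloro group at C-6.
Prefixes are listed alphabetically: bromo, chloro.
Putting it together: 2-bromo-6-chloroheptan-3-one.

2-bromo-6-chloroheptan-3-one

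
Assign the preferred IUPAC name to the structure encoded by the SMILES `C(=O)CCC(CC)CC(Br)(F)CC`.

6-bromo-4-ethyl-6-fluorooctanal

The longest chain bearing the –CHO group is 8 carbons long (octane).
The principal characteristic group is an aldehyde (terminal –CHO), named with the suffix -al.
Number the chain so that the aldehyde carbon is C-1 by definition.
With this numbering: a bromo group at C-6; an ethyl group at C-4; a fluoro group at C-6.
The substituents are ordered alphabetically, ignoring any di-/tri- multipliers.
Assembling the pieces gives 6-bromo-4-ethyl-6-fluorooctanal.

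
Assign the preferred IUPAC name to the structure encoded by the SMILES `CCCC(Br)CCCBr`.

The longest carbon chain is 7 atoms: the parent is heptane.
Choose the numbering such that the substituent locant set {1,4} is lower than {4,7} at the first point of difference.
This places bromo groups at C-1 and C-4.
Putting it together: 1,4-dibromoheptane.

1,4-dibromoheptane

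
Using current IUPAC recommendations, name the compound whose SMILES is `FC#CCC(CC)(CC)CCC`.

4,4-diethyl-1-fluorohept-1-yne

The longest chain bearing the multiple bond is 7 carbons long (heptane).
The chain contains a C≡C triple bond, so the unsaturation ending is -yne.
Number the chain so that numbering from this end puts the triple bond at C-1 rather than C-6.
With this numbering: the triple bond between C-1 and C-2; two ethyl groups at C-4; a fluoro group at C-1.
The substituents are ordered alphabetically, ignoring any di-/tri- multipliers.
Assembling the pieces gives 4,4-diethyl-1-fluorohept-1-yne.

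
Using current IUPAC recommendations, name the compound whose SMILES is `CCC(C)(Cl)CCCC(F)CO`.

6-chloro-2-fluoro-6-methyloctan-1-ol

The longest carbon chain that includes the –OH group has 8 carbons, so the parent hydride is octane.
The principal characteristic group is an alcohol (–OH), named with the suffix -ol.
Choose the numbering such that numbering from this end puts the hydroxyl group at C-1 rather than C-8.
That gives the hydroxyl at C-1; a chloro group at C-6; a fluoro group at C-2; a methyl group at C-6.
The substituents are ordered alphabetically, ignoring any di-/tri- multipliers.
Assembling the pieces gives 6-chloro-2-fluoro-6-methyloctan-1-ol.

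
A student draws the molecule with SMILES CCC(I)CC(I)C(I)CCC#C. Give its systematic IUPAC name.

Counting along the main chain through the multiple bond gives 10 carbons: the parent is decane.
There is one C≡C triple bond, indicated by the ending -yne.
Number the chain so that numbering from this end puts the triple bond at C-1 rather than C-9.
With this numbering: the triple bond between C-1 and C-2; iodo groups at C-5 and C-6 and C-8.
Assembling the pieces gives 5,6,8-triiododec-1-yne.

5,6,8-triiododec-1-yne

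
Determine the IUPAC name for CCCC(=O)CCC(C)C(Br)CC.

8-bromo-7-methyldecan-4-one

The longest carbon chain that includes the carbonyl has 10 carbons, so the parent hydride is decane.
The principal characteristic group is a ketone (C=O on an internal carbon), named with the suffix -one.
The numbering direction is chosen so that numbering from this end puts the carbonyl group at C-4 rather than C-7.
With this numbering: the carbonyl at C-4; a bromo group at C-8; a methyl group at C-7.
Substituent prefixes are cited in alphabetical order (multiplying prefixes like di-/tri- are ignored for ordering).
Assembling the pieces gives 8-bromo-7-methyldecan-4-one.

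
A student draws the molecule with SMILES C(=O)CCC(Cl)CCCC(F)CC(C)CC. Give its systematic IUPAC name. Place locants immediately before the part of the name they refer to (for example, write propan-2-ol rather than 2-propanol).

Counting along the main chain through the –CHO group gives 12 carbons: the parent is dodecane.
The principal characteristic group is an aldehyde (terminal –CHO), named with the suffix -al.
The numbering direction is chosen so that the aldehyde carbon is C-1 by definition.
This places a chloro group at C-4; a fluoro group at C-8; a methyl group at C-10.
Substituent prefixes are cited in alphabetical order (multiplying prefixes like di-/tri- are ignored for ordering).
Putting it together: 4-chloro-8-fluoro-10-methyldodecanal.

4-chloro-8-fluoro-10-methyldodecanal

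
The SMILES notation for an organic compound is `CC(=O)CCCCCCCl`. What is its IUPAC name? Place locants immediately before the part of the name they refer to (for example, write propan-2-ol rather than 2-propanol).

8-chlorooctan-2-one

The longest carbon chain that includes the carbonyl has 8 carbons, so the parent hydride is octane.
The highest-priority functional group is a ketone (C=O on an internal carbon), so the name ends in -one.
Choose the numbering such that numbering from this end puts the carbonyl group at C-2 rather than C-7.
That gives the carbonyl at C-2; a chloro group at C-8.
Assembling the pieces gives 8-chlorooctan-2-one.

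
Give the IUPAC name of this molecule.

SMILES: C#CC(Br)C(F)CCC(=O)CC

7-bromo-6-fluoronon-8-yn-3-one

Counting along the main chain through the carbonyl and the multiple bond gives 9 carbons: the parent is nonane.
The highest-priority functional group is a ketone (C=O on an internal carbon), so the name ends in -one.
A C≡C triple bond in the chain gives the infix -yne-.
Choose the numbering such that numbering from this end puts the carbonyl group at C-3 rather than C-7.
With this numbering: the carbonyl at C-3; the triple bond between C-8 and C-9; a bromo group at C-7; a fluoro group at C-6.
Substituent prefixes are cited in alphabetical order (multiplying prefixes like di-/tri- are ignored for ordering).
Assembling the pieces gives 7-bromo-6-fluoronon-8-yn-3-one.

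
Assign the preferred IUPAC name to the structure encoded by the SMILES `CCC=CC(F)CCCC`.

5-fluoronon-3-ene

Counting along the main chain through the multiple bond gives 9 carbons: the parent is nonane.
The chain contains a C=C double bond, so the unsaturation ending is -ene.
Choose the numbering such that numbering from this end puts the double bond at C-3 rather than C-6.
With this numbering: the double bond between C-3 and C-4; a fluoro group at C-5.
The name is 5-fluoronon-3-ene.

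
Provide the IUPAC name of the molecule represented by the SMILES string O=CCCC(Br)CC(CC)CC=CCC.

The longest chain bearing the –CHO group and the multiple bond is 11 carbons long (undecane).
An aldehyde (terminal –CHO) is the principal characteristic group, giving the suffix -al.
The chain contains a C=C double bond, so the unsaturation ending is -ene.
The numbering direction is chosen so that the aldehyde carbon is C-1 by definition.
That gives the double bond between C-8 and C-9; a bromo group at C-4; an ethyl group at C-6.
The substituents are ordered alphabetically, ignoring any di-/tri- multipliers.
The name is 4-bromo-6-ethylundec-8-enal.

4-bromo-6-ethylundec-8-enal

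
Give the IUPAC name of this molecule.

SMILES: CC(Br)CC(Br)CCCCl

The parent chain contains 7 carbons (heptane).
Number the chain so that the substituent locant set {1,4,6} is lower than {2,4,7} at the first point of difference.
That gives bromo groups at C-4 and C-6; a chloro group at C-1.
Prefixes are listed alphabetically: bromo, chloro.
Assembling the pieces gives 4,6-dibromo-1-chloroheptane.

4,6-dibromo-1-chloroheptane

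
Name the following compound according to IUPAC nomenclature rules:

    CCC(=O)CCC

hexan-3-one

The longest carbon chain that includes the carbonyl has 6 carbons, so the parent hydride is hexane.
A ketone (C=O on an internal carbon) is the principal characteristic group, giving the suffix -one.
Number the chain so that numbering from this end puts the carbonyl group at C-3 rather than C-4.
That gives the carbonyl at C-3.
Assembling the pieces gives hexan-3-one.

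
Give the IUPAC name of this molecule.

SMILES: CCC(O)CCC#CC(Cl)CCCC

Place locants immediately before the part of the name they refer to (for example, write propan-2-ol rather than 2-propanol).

8-chlorododec-6-yn-3-ol

Counting along the main chain through the –OH group and the multiple bond gives 12 carbons: the parent is dodecane.
The highest-priority functional group is an alcohol (–OH), so the name ends in -ol.
There is one C≡C triple bond, indicated by the ending -yne.
Choose the numbering such that numbering from this end puts the hydroxyl group at C-3 rather than C-10.
This places the hydroxyl at C-3; the triple bond between C-6 and C-7; a chloro group at C-8.
Assembling the pieces gives 8-chlorododec-6-yn-3-ol.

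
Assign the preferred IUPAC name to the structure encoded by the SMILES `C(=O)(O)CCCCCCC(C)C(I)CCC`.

The longest carbon chain that includes the –COOH group has 12 carbons, so the parent hydride is dodecane.
A carboxylic acid (terminal –COOH) is the principal characteristic group, giving the suffix -oic acid.
Choose the numbering such that the carboxylic acid carbon is C-1 by definition.
That gives an iodo group at C-9; a methyl group at C-8.
Substituent prefixes are cited in alphabetical order (multiplying prefixes like di-/tri- are ignored for ordering).
Assembling the pieces gives 9-iodo-8-methyldodecanoic acid.

9-iodo-8-methyldodecanoic acid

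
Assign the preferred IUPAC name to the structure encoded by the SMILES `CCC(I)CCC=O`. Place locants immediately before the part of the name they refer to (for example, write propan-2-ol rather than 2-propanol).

4-iodohexanal

Counting along the main chain through the –CHO group gives 6 carbons: the parent is hexane.
An aldehyde (terminal –CHO) is the principal characteristic group, giving the suffix -al.
The numbering direction is chosen so that the aldehyde carbon is C-1 by definition.
This places an iodo group at C-4.
The name is 4-iodohexanal.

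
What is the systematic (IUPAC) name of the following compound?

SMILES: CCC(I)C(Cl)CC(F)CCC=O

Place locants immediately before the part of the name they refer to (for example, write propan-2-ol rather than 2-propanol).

6-chloro-4-fluoro-7-iodononanal

The longest carbon chain that includes the –CHO group has 9 carbons, so the parent hydride is nonane.
The principal characteristic group is an aldehyde (terminal –CHO), named with the suffix -al.
Number the chain so that the aldehyde carbon is C-1 by definition.
That gives a chloro group at C-6; a fluoro group at C-4; an iodo group at C-7.
Prefixes are listed alphabetically: chloro, fluoro, iodo.
Assembling the pieces gives 6-chloro-4-fluoro-7-iodononanal.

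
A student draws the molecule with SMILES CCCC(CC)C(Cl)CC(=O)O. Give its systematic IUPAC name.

The longest chain bearing the –COOH group is 7 carbons long (heptane).
The highest-priority functional group is a carboxylic acid (terminal –COOH), so the name ends in -oic acid.
Number the chain so that the carboxylic acid carbon is C-1 by definition.
That gives a chloro group at C-3; an ethyl group at C-4.
The substituents are ordered alphabetically, ignoring any di-/tri- multipliers.
The name is 3-chloro-4-ethylheptanoic acid.

3-chloro-4-ethylheptanoic acid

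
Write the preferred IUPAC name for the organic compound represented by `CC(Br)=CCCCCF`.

2-bromo-7-fluorohept-2-ene

The longest carbon chain that includes the multiple bond has 7 carbons, so the parent hydride is heptane.
The chain contains a C=C double bond, so the unsaturation ending is -ene.
Number the chain so that numbering from this end puts the double bond at C-2 rather than C-5.
This places the double bond between C-2 and C-3; a bromo group at C-2; a fluoro group at C-7.
The substituents are ordered alphabetically, ignoring any di-/tri- multipliers.
Putting it together: 2-bromo-7-fluorohept-2-ene.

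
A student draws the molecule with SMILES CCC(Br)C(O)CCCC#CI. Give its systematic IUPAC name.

3-bromo-9-iodonon-8-yn-4-ol

The longest chain bearing the –OH group and the multiple bond is 9 carbons long (nonane).
An alcohol (–OH) is the principal characteristic group, giving the suffix -ol.
A C≡C triple bond in the chain gives the infix -yne-.
Number the chain so that numbering from this end puts the hydroxyl group at C-4 rather than C-6.
With this numbering: the hydroxyl at C-4; the triple bond between C-8 and C-9; a bromo group at C-3; an iodo group at C-9.
The substituents are ordered alphabetically, ignoring any di-/tri- multipliers.
Assembling the pieces gives 3-bromo-9-iodonon-8-yn-4-ol.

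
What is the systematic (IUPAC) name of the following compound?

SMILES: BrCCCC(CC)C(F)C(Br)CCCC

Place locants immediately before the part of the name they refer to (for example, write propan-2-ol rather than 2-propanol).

The longest continuous carbon chain has 10 atoms, so the parent hydride is decane.
Number the chain so that the substituent locant set {1,4,5,6} is lower than {5,6,7,10} at the first point of difference.
With this numbering: bromo groups at C-1 and C-6; an ethyl group at C-4; a fluoro group at C-5.
Prefixes are listed alphabetically: bromo, ethyl, fluoro.
Putting it together: 1,6-dibromo-4-ethyl-5-fluorodecane.

1,6-dibromo-4-ethyl-5-fluorodecane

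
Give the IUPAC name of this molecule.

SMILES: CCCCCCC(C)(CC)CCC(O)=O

4-ethyl-4-methyldecanoic acid

The longest carbon chain that includes the –COOH group has 10 carbons, so the parent hydride is decane.
The highest-priority functional group is a carboxylic acid (terminal –COOH), so the name ends in -oic acid.
The numbering direction is chosen so that the carboxylic acid carbon is C-1 by definition.
That gives an ethyl group at C-4; a methyl group at C-4.
The substituents are ordered alphabetically, ignoring any di-/tri- multipliers.
Assembling the pieces gives 4-ethyl-4-methyldecanoic acid.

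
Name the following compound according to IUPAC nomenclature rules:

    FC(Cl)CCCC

1-chloro-1-fluoropentane

The longest continuous carbon chain has 5 atoms, so the parent hydride is pentane.
Choose the numbering such that the substituent locant set {1,1} is lower than {5,5} at the first point of difference.
That gives a chloro group at C-1; a fluoro group at C-1.
Prefixes are listed alphabetically: chloro, fluoro.
Assembling the pieces gives 1-chloro-1-fluoropentane.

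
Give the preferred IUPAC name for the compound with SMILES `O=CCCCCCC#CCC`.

dec-7-ynal

The longest chain bearing the –CHO group and the multiple bond is 10 carbons long (decane).
The highest-priority functional group is an aldehyde (terminal –CHO), so the name ends in -al.
The chain contains a C≡C triple bond, so the unsaturation ending is -yne.
The numbering direction is chosen so that the aldehyde carbon is C-1 by definition.
This places the triple bond between C-7 and C-8.
Putting it together: dec-7-ynal.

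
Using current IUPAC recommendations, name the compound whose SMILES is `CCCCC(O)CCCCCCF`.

11-fluoroundecan-5-ol

Counting along the main chain through the –OH group gives 11 carbons: the parent is undecane.
The highest-priority functional group is an alcohol (–OH), so the name ends in -ol.
The numbering direction is chosen so that numbering from this end puts the hydroxyl group at C-5 rather than C-7.
That gives the hydroxyl at C-5; a fluoro group at C-11.
Assembling the pieces gives 11-fluoroundecan-5-ol.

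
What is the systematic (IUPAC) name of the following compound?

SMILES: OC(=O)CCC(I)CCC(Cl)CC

The longest chain bearing the –COOH group is 9 carbons long (nonane).
A carboxylic acid (terminal –COOH) is the principal characteristic group, giving the suffix -oic acid.
Number the chain so that the carboxylic acid carbon is C-1 by definition.
With this numbering: a chloro group at C-7; an iodo group at C-4.
Substituent prefixes are cited in alphabetical order (multiplying prefixes like di-/tri- are ignored for ordering).
The name is 7-chloro-4-iodononanoic acid.

7-chloro-4-iodononanoic acid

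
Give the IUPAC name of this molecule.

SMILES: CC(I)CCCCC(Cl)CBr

1-bromo-2-chloro-7-iodooctane

The longest continuous carbon chain has 8 atoms, so the parent hydride is octane.
The numbering direction is chosen so that the substituent locant set {1,2,7} is lower than {2,7,8} at the first point of difference.
That gives a bromo group at C-1; a chloro group at C-2; an iodo group at C-7.
Substituent prefixes are cited in alphabetical order (multiplying prefixes like di-/tri- are ignored for ordering).
Putting it together: 1-bromo-2-chloro-7-iodooctane.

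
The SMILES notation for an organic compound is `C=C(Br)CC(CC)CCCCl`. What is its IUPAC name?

2-bromo-7-chloro-4-ethylhept-1-ene

Counting along the main chain through the multiple bond gives 7 carbons: the parent is heptane.
A C=C double bond in the chain gives the infix -ene-.
Choose the numbering such that numbering from this end puts the double bond at C-1 rather than C-6.
That gives the double bond between C-1 and C-2; a bromo group at C-2; a chloro group at C-7; an ethyl group at C-4.
The substituents are ordered alphabetically, ignoring any di-/tri- multipliers.
The name is 2-bromo-7-chloro-4-ethylhept-1-ene.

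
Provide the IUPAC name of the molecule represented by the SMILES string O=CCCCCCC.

The longest chain bearing the –CHO group is 7 carbons long (heptane).
The highest-priority functional group is an aldehyde (terminal –CHO), so the name ends in -al.
Number the chain so that the aldehyde carbon is C-1 by definition.
Assembling the pieces gives heptanal.

heptanal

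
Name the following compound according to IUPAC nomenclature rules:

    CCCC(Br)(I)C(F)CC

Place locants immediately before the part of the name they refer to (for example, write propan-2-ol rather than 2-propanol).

4-bromo-3-fluoro-4-iodoheptane

The longest carbon chain is 7 atoms: the parent is heptane.
Choose the numbering such that the substituent locant set {3,4,4} is lower than {4,4,5} at the first point of difference.
This places a bromo group at C-4; a fluoro group at C-3; an iodo group at C-4.
The substituents are ordered alphabetically, ignoring any di-/tri- multipliers.
Putting it together: 4-bromo-3-fluoro-4-iodoheptane.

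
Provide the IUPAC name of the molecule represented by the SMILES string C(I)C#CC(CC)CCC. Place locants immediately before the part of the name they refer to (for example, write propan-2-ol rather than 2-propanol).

Counting along the main chain through the multiple bond gives 7 carbons: the parent is heptane.
There is one C≡C triple bond, indicated by the ending -yne.
The numbering direction is chosen so that numbering from this end puts the triple bond at C-2 rather than C-5.
With this numbering: the triple bond between C-2 and C-3; an ethyl group at C-4; an iodo group at C-1.
Substituent prefixes are cited in alphabetical order (multiplying prefixes like di-/tri- are ignored for ordering).
Assembling the pieces gives 4-ethyl-1-iodohept-2-yne.

4-ethyl-1-iodohept-2-yne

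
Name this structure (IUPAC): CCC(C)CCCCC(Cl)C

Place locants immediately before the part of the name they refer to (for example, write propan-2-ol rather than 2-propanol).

2-chloro-7-methylnonane

The longest continuous carbon chain has 9 atoms, so the parent hydride is nonane.
Number the chain so that the substituent locant set {2,7} is lower than {3,8} at the first point of difference.
With this numbering: a chloro group at C-2; a methyl group at C-7.
Substituent prefixes are cited in alphabetical order (multiplying prefixes like di-/tri- are ignored for ordering).
The name is 2-chloro-7-methylnonane.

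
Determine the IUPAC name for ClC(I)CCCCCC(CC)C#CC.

10-chloro-4-ethyl-10-iododec-2-yne

The longest chain bearing the multiple bond is 10 carbons long (decane).
There is one C≡C triple bond, indicated by the ending -yne.
The numbering direction is chosen so that numbering from this end puts the triple bond at C-2 rather than C-8.
This places the triple bond between C-2 and C-3; a chloro group at C-10; an ethyl group at C-4; an iodo group at C-10.
Prefixes are listed alphabetically: chloro, ethyl, iodo.
The name is 10-chloro-4-ethyl-10-iododec-2-yne.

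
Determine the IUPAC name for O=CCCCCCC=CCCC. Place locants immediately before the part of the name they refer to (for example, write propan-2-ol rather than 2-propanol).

undec-7-enal

The longest carbon chain that includes the –CHO group and the multiple bond has 11 carbons, so the parent hydride is undecane.
An aldehyde (terminal –CHO) is the principal characteristic group, giving the suffix -al.
The chain contains a C=C double bond, so the unsaturation ending is -ene.
Number the chain so that the aldehyde carbon is C-1 by definition.
This places the double bond between C-7 and C-8.
Putting it together: undec-7-enal.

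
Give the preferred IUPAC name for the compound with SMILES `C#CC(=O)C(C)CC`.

4-methylhex-1-yn-3-one

The longest carbon chain that includes the carbonyl and the multiple bond has 6 carbons, so the parent hydride is hexane.
A ketone (C=O on an internal carbon) is the principal characteristic group, giving the suffix -one.
The chain contains a C≡C triple bond, so the unsaturation ending is -yne.
Number the chain so that numbering from this end puts the carbonyl group at C-3 rather than C-4.
That gives the carbonyl at C-3; the triple bond between C-1 and C-2; a methyl group at C-4.
Putting it together: 4-methylhex-1-yn-3-one.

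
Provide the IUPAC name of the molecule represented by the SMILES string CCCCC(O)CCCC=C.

Counting along the main chain through the –OH group and the multiple bond gives 10 carbons: the parent is decane.
An alcohol (–OH) is the principal characteristic group, giving the suffix -ol.
The chain contains a C=C double bond, so the unsaturation ending is -ene.
Number the chain so that numbering from this end puts the hydroxyl group at C-5 rather than C-6.
This places the hydroxyl at C-5; the double bond between C-9 and C-10.
Assembling the pieces gives dec-9-en-5-ol.

dec-9-en-5-ol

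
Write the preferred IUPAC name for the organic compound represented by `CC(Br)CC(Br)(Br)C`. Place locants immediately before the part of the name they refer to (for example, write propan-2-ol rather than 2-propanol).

The longest continuous carbon chain has 5 atoms, so the parent hydride is pentane.
Choose the numbering such that the substituent locant set {2,2,4} is lower than {2,4,4} at the first point of difference.
This places bromo groups at C-2 (×2) and C-4.
The name is 2,2,4-tribromopentane.

2,2,4-tribromopentane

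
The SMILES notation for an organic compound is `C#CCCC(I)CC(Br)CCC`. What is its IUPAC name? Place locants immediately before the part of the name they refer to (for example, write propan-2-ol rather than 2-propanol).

7-bromo-5-iododec-1-yne

The longest carbon chain that includes the multiple bond has 10 carbons, so the parent hydride is decane.
There is one C≡C triple bond, indicated by the ending -yne.
Number the chain so that numbering from this end puts the triple bond at C-1 rather than C-9.
That gives the triple bond between C-1 and C-2; a bromo group at C-7; an iodo group at C-5.
The substituents are ordered alphabetically, ignoring any di-/tri- multipliers.
The name is 7-bromo-5-iododec-1-yne.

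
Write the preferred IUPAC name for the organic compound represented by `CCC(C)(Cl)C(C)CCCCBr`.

The parent chain contains 8 carbons (octane).
The numbering direction is chosen so that the substituent locant set {1,5,6,6} is lower than {3,3,4,8} at the first point of difference.
With this numbering: a bromo group at C-1; a chloro group at C-6; methyl groups at C-5 and C-6.
The substituents are ordered alphabetically, ignoring any di-/tri- multipliers.
Putting it together: 1-bromo-6-chloro-5,6-dimethyloctane.

1-bromo-6-chloro-5,6-dimethyloctane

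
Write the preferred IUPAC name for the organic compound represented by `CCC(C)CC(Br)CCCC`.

5-bromo-3-methylnonane

The parent chain contains 9 carbons (nonane).
Number the chain so that the substituent locant set {3,5} is lower than {5,7} at the first point of difference.
With this numbering: a bromo group at C-5; a methyl group at C-3.
The substituents are ordered alphabetically, ignoring any di-/tri- multipliers.
Putting it together: 5-bromo-3-methylnonane.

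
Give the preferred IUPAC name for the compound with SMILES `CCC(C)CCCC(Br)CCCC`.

7-bromo-3-methylundecane

The parent chain contains 11 carbons (undecane).
The numbering direction is chosen so that the substituent locant set {3,7} is lower than {5,9} at the first point of difference.
That gives a bromo group at C-7; a methyl group at C-3.
The substituents are ordered alphabetically, ignoring any di-/tri- multipliers.
Putting it together: 7-bromo-3-methylundecane.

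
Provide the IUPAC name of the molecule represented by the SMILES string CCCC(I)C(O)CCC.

5-iodooctan-4-ol

The longest carbon chain that includes the –OH group has 8 carbons, so the parent hydride is octane.
The highest-priority functional group is an alcohol (–OH), so the name ends in -ol.
The numbering direction is chosen so that numbering from this end puts the hydroxyl group at C-4 rather than C-5.
With this numbering: the hydroxyl at C-4; an iodo group at C-5.
The name is 5-iodooctan-4-ol.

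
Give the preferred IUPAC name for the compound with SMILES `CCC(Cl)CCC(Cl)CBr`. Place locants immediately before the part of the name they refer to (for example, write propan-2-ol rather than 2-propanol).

The parent chain contains 7 carbons (heptane).
Choose the numbering such that the substituent locant set {1,2,5} is lower than {3,6,7} at the first point of difference.
With this numbering: a bromo group at C-1; chloro groups at C-2 and C-5.
The substituents are ordered alphabetically, ignoring any di-/tri- multipliers.
The name is 1-bromo-2,5-dichloroheptane.

1-bromo-2,5-dichloroheptane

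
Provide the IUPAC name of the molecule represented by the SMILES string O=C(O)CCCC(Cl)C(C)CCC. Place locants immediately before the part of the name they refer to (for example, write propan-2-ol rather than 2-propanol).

The longest carbon chain that includes the –COOH group has 9 carbons, so the parent hydride is nonane.
The highest-priority functional group is a carboxylic acid (terminal –COOH), so the name ends in -oic acid.
Number the chain so that the carboxylic acid carbon is C-1 by definition.
This places a chloro group at C-5; a methyl group at C-6.
Prefixes are listed alphabetically: chloro, methyl.
The name is 5-chloro-6-methylnonanoic acid.

5-chloro-6-methylnonanoic acid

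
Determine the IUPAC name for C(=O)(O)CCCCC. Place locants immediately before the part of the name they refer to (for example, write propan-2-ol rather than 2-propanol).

hexanoic acid

The longest carbon chain that includes the –COOH group has 6 carbons, so the parent hydride is hexane.
The highest-priority functional group is a carboxylic acid (terminal –COOH), so the name ends in -oic acid.
Choose the numbering such that the carboxylic acid carbon is C-1 by definition.
The name is hexanoic acid.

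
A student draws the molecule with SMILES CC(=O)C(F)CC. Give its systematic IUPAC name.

3-fluoropentan-2-one

The longest chain bearing the carbonyl is 5 carbons long (pentane).
The highest-priority functional group is a ketone (C=O on an internal carbon), so the name ends in -one.
Choose the numbering such that numbering from this end puts the carbonyl group at C-2 rather than C-4.
That gives the carbonyl at C-2; a fluoro group at C-3.
Putting it together: 3-fluoropentan-2-one.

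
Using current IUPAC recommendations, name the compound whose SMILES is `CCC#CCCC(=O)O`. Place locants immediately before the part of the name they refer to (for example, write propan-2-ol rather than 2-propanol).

Counting along the main chain through the –COOH group and the multiple bond gives 7 carbons: the parent is heptane.
The highest-priority functional group is a carboxylic acid (terminal –COOH), so the name ends in -oic acid.
The chain contains a C≡C triple bond, so the unsaturation ending is -yne.
Choose the numbering such that the carboxylic acid carbon is C-1 by definition.
That gives the triple bond between C-4 and C-5.
The name is hept-4-ynoic acid.

hept-4-ynoic acid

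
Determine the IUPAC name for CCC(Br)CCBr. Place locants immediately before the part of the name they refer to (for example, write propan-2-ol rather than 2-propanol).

The longest carbon chain is 5 atoms: the parent is pentane.
Number the chain so that the substituent locant set {1,3} is lower than {3,5} at the first point of difference.
With this numbering: bromo groups at C-1 and C-3.
The name is 1,3-dibromopentane.

1,3-dibromopentane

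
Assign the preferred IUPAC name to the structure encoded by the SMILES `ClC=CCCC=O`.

The longest carbon chain that includes the –CHO group and the multiple bond has 5 carbons, so the parent hydride is pentane.
An aldehyde (terminal –CHO) is the principal characteristic group, giving the suffix -al.
The chain contains a C=C double bond, so the unsaturation ending is -ene.
Number the chain so that the aldehyde carbon is C-1 by definition.
This places the double bond between C-4 and C-5; a chloro group at C-5.
Assembling the pieces gives 5-chloropent-4-enal.

5-chloropent-4-enal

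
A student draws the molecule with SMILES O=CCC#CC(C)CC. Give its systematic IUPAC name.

Counting along the main chain through the –CHO group and the multiple bond gives 7 carbons: the parent is heptane.
An aldehyde (terminal –CHO) is the principal characteristic group, giving the suffix -al.
There is one C≡C triple bond, indicated by the ending -yne.
The numbering direction is chosen so that the aldehyde carbon is C-1 by definition.
This places the triple bond between C-3 and C-4; a methyl group at C-5.
Assembling the pieces gives 5-methylhept-3-ynal.

5-methylhept-3-ynal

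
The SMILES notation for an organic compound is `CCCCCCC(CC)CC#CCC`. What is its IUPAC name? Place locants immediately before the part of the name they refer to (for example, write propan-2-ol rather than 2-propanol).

6-ethyldodec-3-yne

The longest chain bearing the multiple bond is 12 carbons long (dodecane).
The chain contains a C≡C triple bond, so the unsaturation ending is -yne.
Number the chain so that numbering from this end puts the triple bond at C-3 rather than C-9.
That gives the triple bond between C-3 and C-4; an ethyl group at C-6.
Assembling the pieces gives 6-ethyldodec-3-yne.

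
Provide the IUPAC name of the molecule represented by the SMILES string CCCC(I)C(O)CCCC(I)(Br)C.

9-bromo-4,9-diiododecan-5-ol

The longest chain bearing the –OH group is 10 carbons long (decane).
The highest-priority functional group is an alcohol (–OH), so the name ends in -ol.
Number the chain so that numbering from this end puts the hydroxyl group at C-5 rather than C-6.
That gives the hydroxyl at C-5; a bromo group at C-9; iodo groups at C-4 and C-9.
Substituent prefixes are cited in alphabetical order (multiplying prefixes like di-/tri- are ignored for ordering).
The name is 9-bromo-4,9-diiododecan-5-ol.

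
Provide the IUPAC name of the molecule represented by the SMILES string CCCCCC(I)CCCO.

The longest chain bearing the –OH group is 9 carbons long (nonane).
The highest-priority functional group is an alcohol (–OH), so the name ends in -ol.
The numbering direction is chosen so that numbering from this end puts the hydroxyl group at C-1 rather than C-9.
That gives the hydroxyl at C-1; an iodo group at C-4.
The name is 4-iodononan-1-ol.

4-iodononan-1-ol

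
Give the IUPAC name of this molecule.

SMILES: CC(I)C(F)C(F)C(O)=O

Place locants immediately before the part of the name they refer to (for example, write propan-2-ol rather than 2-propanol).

The longest carbon chain that includes the –COOH group has 5 carbons, so the parent hydride is pentane.
A carboxylic acid (terminal –COOH) is the principal characteristic group, giving the suffix -oic acid.
Number the chain so that the carboxylic acid carbon is C-1 by definition.
With this numbering: fluoro groups at C-2 and C-3; an iodo group at C-4.
The substituents are ordered alphabetically, ignoring any di-/tri- multipliers.
The name is 2,3-difluoro-4-iodopentanoic acid.

2,3-difluoro-4-iodopentanoic acid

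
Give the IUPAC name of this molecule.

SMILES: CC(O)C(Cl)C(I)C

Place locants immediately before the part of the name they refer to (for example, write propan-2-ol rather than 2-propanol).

3-chloro-4-iodopentan-2-ol

The longest chain bearing the –OH group is 5 carbons long (pentane).
The highest-priority functional group is an alcohol (–OH), so the name ends in -ol.
Choose the numbering such that numbering from this end puts the hydroxyl group at C-2 rather than C-4.
This places the hydroxyl at C-2; a chloro group at C-3; an iodo group at C-4.
Prefixes are listed alphabetically: chloro, iodo.
Assembling the pieces gives 3-chloro-4-iodopentan-2-ol.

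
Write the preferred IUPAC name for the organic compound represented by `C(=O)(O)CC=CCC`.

hex-3-enoic acid

The longest chain bearing the –COOH group and the multiple bond is 6 carbons long (hexane).
The highest-priority functional group is a carboxylic acid (terminal –COOH), so the name ends in -oic acid.
There is one C=C double bond, indicated by the ending -ene.
The numbering direction is chosen so that the carboxylic acid carbon is C-1 by definition.
This places the double bond between C-3 and C-4.
Putting it together: hex-3-enoic acid.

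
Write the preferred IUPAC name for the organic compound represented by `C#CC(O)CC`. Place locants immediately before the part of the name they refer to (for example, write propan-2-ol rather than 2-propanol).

The longest chain bearing the –OH group and the multiple bond is 5 carbons long (pentane).
The principal characteristic group is an alcohol (–OH), named with the suffix -ol.
A C≡C triple bond in the chain gives the infix -yne-.
Number the chain so that numbering from this end puts the triple bond at C-1 rather than C-4.
This places the hydroxyl at C-3; the triple bond between C-1 and C-2.
The name is pent-1-yn-3-ol.

pent-1-yn-3-ol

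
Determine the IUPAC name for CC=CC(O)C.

Counting along the main chain through the –OH group and the multiple bond gives 5 carbons: the parent is pentane.
An alcohol (–OH) is the principal characteristic group, giving the suffix -ol.
The chain contains a C=C double bond, so the unsaturation ending is -ene.
The numbering direction is chosen so that numbering from this end puts the hydroxyl group at C-2 rather than C-4.
That gives the hydroxyl at C-2; the double bond between C-3 and C-4.
Putting it together: pent-3-en-2-ol.

pent-3-en-2-ol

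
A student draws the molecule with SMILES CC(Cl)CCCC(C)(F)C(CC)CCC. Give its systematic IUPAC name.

2-chloro-7-ethyl-6-fluoro-6-methyldecane

The longest continuous carbon chain has 10 atoms, so the parent hydride is decane.
Number the chain so that the substituent locant set {2,6,6,7} is lower than {4,5,5,9} at the first point of difference.
With this numbering: a chloro group at C-2; an ethyl group at C-7; a fluoro group at C-6; a methyl group at C-6.
Prefixes are listed alphabetically: chloro, ethyl, fluoro, methyl.
The name is 2-chloro-7-ethyl-6-fluoro-6-methyldecane.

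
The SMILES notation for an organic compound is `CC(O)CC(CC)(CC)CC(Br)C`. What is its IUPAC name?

6-bromo-4,4-diethylheptan-2-ol

The longest chain bearing the –OH group is 7 carbons long (heptane).
The principal characteristic group is an alcohol (–OH), named with the suffix -ol.
Number the chain so that numbering from this end puts the hydroxyl group at C-2 rather than C-6.
That gives the hydroxyl at C-2; a bromo group at C-6; two ethyl groups at C-4.
Prefixes are listed alphabetically: bromo, ethyl.
Assembling the pieces gives 6-bromo-4,4-diethylheptan-2-ol.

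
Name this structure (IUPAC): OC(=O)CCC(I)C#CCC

The longest carbon chain that includes the –COOH group and the multiple bond has 8 carbons, so the parent hydride is octane.
The highest-priority functional group is a carboxylic acid (terminal –COOH), so the name ends in -oic acid.
A C≡C triple bond in the chain gives the infix -yne-.
Choose the numbering such that the carboxylic acid carbon is C-1 by definition.
That gives the triple bond between C-5 and C-6; an iodo group at C-4.
Assembling the pieces gives 4-iodooct-5-ynoic acid.

4-iodooct-5-ynoic acid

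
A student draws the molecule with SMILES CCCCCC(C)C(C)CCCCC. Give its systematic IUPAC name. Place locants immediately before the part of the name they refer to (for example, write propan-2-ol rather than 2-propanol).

The parent chain contains 12 carbons (dodecane).
The molecule is symmetric, so either numbering direction gives the same locants.
This places methyl groups at C-6 and C-7.
Putting it together: 6,7-dimethyldodecane.

6,7-dimethyldodecane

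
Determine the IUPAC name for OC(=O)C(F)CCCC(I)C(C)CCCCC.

The longest carbon chain that includes the –COOH group has 12 carbons, so the parent hydride is dodecane.
The principal characteristic group is a carboxylic acid (terminal –COOH), named with the suffix -oic acid.
The numbering direction is chosen so that the carboxylic acid carbon is C-1 by definition.
That gives a fluoro group at C-2; an iodo group at C-6; a methyl group at C-7.
Prefixes are listed alphabetically: fluoro, iodo, methyl.
Putting it together: 2-fluoro-6-iodo-7-methyldodecanoic acid.

2-fluoro-6-iodo-7-methyldodecanoic acid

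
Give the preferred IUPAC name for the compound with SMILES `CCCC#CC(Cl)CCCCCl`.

The longest chain bearing the multiple bond is 10 carbons long (decane).
The chain contains a C≡C triple bond, so the unsaturation ending is -yne.
Choose the numbering such that numbering from this end puts the triple bond at C-4 rather than C-6.
That gives the triple bond between C-4 and C-5; chloro groups at C-6 and C-10.
Putting it together: 6,10-dichlorodec-4-yne.

6,10-dichlorodec-4-yne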